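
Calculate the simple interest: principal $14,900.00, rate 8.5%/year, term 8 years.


Formula: I = P * r * t
Substituting: I = $14,900.00 * 0.085 * 8
Step: I = $14,900.00 * 0.68
I = $10,132.00

$10,132.00


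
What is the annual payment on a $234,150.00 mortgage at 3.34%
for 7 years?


Formula: PMT = PV * r / (1 - (1+r)^(-n))
Denominator: 1 - (1 + 0.0334)^(-7) = 0.205451
Numerator: $234,150.00 * 0.0334 = 7820.61
PMT = 7820.61 / 0.205451 = $38,065.61

$38,065.61


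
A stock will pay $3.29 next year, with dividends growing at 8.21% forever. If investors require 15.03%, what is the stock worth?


Formula: P = D1 / (r - g)
Spread: r - g = 0.1503 - 0.0821 = 0.0682
Substituting: P = $3.29 / 0.0682
P = $48.24

$48.24


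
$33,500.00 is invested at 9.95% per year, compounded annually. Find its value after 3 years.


Formula: FV = P * (1 + r)^n
Substituting: FV = $33,500.00 * (1 + 0.0995)^3
Growth factor: (1.0995)^3 = 1.329186
FV = $33,500.00 * 1.329186 = $44,527.73

$44,527.73


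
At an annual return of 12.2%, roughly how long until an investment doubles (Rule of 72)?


Formula: Years ≈ 72 / r
Substituting: Years ≈ 72 / 12.2
Years ≈ 5.9

5.9 years


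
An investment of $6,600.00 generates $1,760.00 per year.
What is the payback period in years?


Formula: Payback = investment / annual cash flow
Substituting: Payback = $6,600.00 / $1,760.00
Payback = 3.75 years

3.75 years


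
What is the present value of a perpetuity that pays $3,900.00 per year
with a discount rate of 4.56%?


Formula: PV = C / r
Substituting: PV = $3,900.00 / 0.0456
PV = $85,526.32

$85,526.32


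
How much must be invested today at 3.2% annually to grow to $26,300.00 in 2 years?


Formula: PV = FV / (1 + r)^n
Substituting: PV = $26,300.00 / (1 + 0.032)^2
Discount factor: (1.032)^2 = 1.065024
PV = $26,300.00 / 1.065024 = $24,694.28

$24,694.28


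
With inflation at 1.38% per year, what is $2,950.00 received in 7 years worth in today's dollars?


Formula: Real value = nominal / (1 + inflation)^years
Price level: (1 + 0.0138)^7 = 1.100693
Real value = $2,950.00 / 1.100693 = $2,680.13

$2,680.13


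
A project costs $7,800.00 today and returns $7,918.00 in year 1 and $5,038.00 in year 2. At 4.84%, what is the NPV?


Formula: NPV = C0 + C1/(1+r) + C2/(1+r)^2
Discount C1: $7,918.00 / (1 + 0.0484) = $7,552.46
Discount C2: $5,038.00 / (1 + 0.0484)^2 = $4,583.57
NPV = -$7,800.00 + $7,552.46 + $4,583.57 = $4,336.03

$4,336.03


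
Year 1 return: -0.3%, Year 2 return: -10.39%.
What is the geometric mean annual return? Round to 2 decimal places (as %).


Formula: Geometric mean = ((1+r1)*(1+r2))^(1/2) - 1
Product: (1 + -0.003) * (1 + -0.1039) = 0.997 * 0.8961 = 0.893412
Square root: 0.893412^0.5 = 0.945205
Geometric mean = 0.945205 - 1 = -0.054795
As percentage: -5.48%

-5.48%


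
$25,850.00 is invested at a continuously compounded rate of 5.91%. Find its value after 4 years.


Formula: FV = P * e^(r*t)
Exponent: r*t = 0.0591 * 4 = 0.2364
e^(0.2364) = 1.266681
FV = $25,850.00 * 1.266681 = $32,743.70

$32,743.70


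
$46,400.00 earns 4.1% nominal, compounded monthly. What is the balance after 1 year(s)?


Formula: FV = P * (1 + r/m)^(m*t)
Period rate: r/m = 0.041 / 12 = 0.003417
Total periods: m*t = 12 * 1 = 12
Growth factor: (1 + 0.003417)^12 = 1.041779
FV = $46,400.00 * 1.041779 = $48,338.56

$48,338.56


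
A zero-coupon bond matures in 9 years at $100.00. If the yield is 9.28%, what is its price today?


Formula: Price = FV / (1 + r)^n
Substituting: Price = $100.00 / (1 + 0.0928)^9
Discount factor: (1.0928)^9 = 2.222625
Price = $100.00 / 2.222625 = $44.99

$44.99


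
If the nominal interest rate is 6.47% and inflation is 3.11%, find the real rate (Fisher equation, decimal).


Formula: (1 + r_real) = (1 + r_nom) / (1 + inflation)
Substituting: (1 + r_real) = 1.0647 / 1.0311
(1 + r_real) = 1.032587
r_real = 1.032587 - 1 = 0.032587

0.032587


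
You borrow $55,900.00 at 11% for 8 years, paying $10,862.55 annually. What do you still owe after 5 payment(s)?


Formula: Balance = PV*(1+r)^k - PMT*((1+r)^k - 1)/r
Growth: (1 + 0.11)^5 = 1.685058
Accumulated factor: ((1+r)^k - 1)/r = 6.227801
Balance = $55,900.00 * 1.685058 - $10,862.55 * 6.227801
Balance = $26,544.95

$26,544.95


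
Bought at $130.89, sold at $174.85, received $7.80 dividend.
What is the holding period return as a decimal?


Formula: HPR = (P1 - P0 + D) / P0
Gain: $174.85 - $130.89 + $7.80 = $51.76
HPR = $51.76 / $130.89 = 0.3954

0.3954


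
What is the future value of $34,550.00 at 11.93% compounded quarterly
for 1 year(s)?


Formula: FV = P * (1 + r/m)^(m*t)
Period rate: r/m = 0.1193 / 4 = 0.029825
Total periods: m*t = 4 * 1 = 4
Growth factor: (1 + 0.029825)^4 = 1.124744
FV = $34,550.00 * 1.124744 = $38,859.91

$38,859.91


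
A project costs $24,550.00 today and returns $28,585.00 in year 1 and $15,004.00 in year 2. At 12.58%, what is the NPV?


Formula: NPV = C0 + C1/(1+r) + C2/(1+r)^2
Discount C1: $28,585.00 / (1 + 0.1258) = $25,390.83
Discount C2: $15,004.00 / (1 + 0.1258)^2 = $11,838.17
NPV = -$24,550.00 + $25,390.83 + $11,838.17 = $12,679.00

$12,679.00


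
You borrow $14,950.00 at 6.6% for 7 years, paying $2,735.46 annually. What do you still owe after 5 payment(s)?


Formula: Balance = PV*(1+r)^k - PMT*((1+r)^k - 1)/r
Growth: (1 + 0.066)^5 = 1.376531
Accumulated factor: ((1+r)^k - 1)/r = 5.705016
Balance = $14,950.00 * 1.376531 - $2,735.46 * 5.705016
Balance = $4,973.30

$4,973.30


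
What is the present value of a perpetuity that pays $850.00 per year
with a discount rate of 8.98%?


Formula: PV = C / r
Substituting: PV = $850.00 / 0.0898
PV = $9,465.48

$9,465.48


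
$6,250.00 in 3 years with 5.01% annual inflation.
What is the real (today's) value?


Formula: Real value = nominal / (1 + inflation)^years
Price level: (1 + 0.0501)^3 = 1.157956
Real value = $6,250.00 / 1.157956 = $5,397.44

$5,397.44


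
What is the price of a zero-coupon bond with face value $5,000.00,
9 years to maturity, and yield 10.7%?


Formula: Price = FV / (1 + r)^n
Substituting: Price = $5,000.00 / (1 + 0.107)^9
Discount factor: (1.107)^9 = 2.496483
Price = $5,000.00 / 2.496483 = $2,002.82

$2,002.82


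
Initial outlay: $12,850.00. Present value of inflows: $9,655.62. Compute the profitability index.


Formula: PI = PV(cash flows) / initial investment
Substituting: PI = $9,655.62 / $12,850.00
PI = 0.7514

0.7514


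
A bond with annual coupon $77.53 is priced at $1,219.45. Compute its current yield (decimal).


Formula: Current yield = annual coupon / price
Substituting: CY = $77.53 / $1,219.45
CY = 0.063578

0.063578


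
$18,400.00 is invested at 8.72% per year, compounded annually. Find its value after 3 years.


Formula: FV = P * (1 + r)^n
Substituting: FV = $18,400.00 * (1 + 0.0872)^3
Growth factor: (1.0872)^3 = 1.285075
FV = $18,400.00 * 1.285075 = $23,645.37

$23,645.37


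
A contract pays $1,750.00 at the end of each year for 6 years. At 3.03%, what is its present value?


Formula: PV = PMT * (1 - (1+r)^(-n)) / r
Discount factor: (1 + 0.0303)^(-6) = 0.836022
Bracket: 1 - 0.836022 = 0.163978
PV = $1,750.00 * 0.163978 / 0.0303 = $9,470.67

$9,470.67


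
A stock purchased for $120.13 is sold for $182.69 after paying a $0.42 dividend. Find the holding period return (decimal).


Formula: HPR = (P1 - P0 + D) / P0
Gain: $182.69 - $120.13 + $0.42 = $62.98
HPR = $62.98 / $120.13 = 0.5243

0.5243


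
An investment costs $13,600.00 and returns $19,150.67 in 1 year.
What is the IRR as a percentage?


Formula: IRR = C1/C0 - 1
Substituting: IRR = $19,150.67 / $13,600.00 - 1
Ratio: 1.408137 - 1 = 0.408137
IRR = 40.8137%

40.8137%


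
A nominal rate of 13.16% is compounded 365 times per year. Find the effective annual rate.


Formula: EAR = (1 + r/m)^m - 1
Period rate: r/m = 0.1316 / 365 = 0.000361
Compounding: (1 + 0.000361)^365 = 1.140625
EAR = 1.140625 - 1 = 0.140625

0.140625


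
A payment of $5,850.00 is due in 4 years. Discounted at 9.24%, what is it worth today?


Formula: PV = FV / (1 + r)^n
Substituting: PV = $5,850.00 / (1 + 0.0924)^4
Discount factor: (1.0924)^4 = 1.424055
PV = $5,850.00 / 1.424055 = $4,107.99

$4,107.99


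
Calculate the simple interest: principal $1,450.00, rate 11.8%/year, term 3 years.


Formula: I = P * r * t
Substituting: I = $1,450.00 * 0.118 * 3
Step: I = $1,450.00 * 0.354
I = $513.30

$513.30


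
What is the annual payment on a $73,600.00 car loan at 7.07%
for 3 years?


Formula: PMT = PV * r / (1 - (1+r)^(-n))
Denominator: 1 - (1 + 0.0707)^(-3) = 0.185302
Numerator: $73,600.00 * 0.0707 = 5203.52
PMT = 5203.52 / 0.185302 = $28,081.28

$28,081.28


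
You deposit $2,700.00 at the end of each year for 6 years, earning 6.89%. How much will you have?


Formula: FV = PMT * ((1+r)^n - 1) / r
Growth factor: (1 + 0.0689)^6 = 1.491497
Numerator: 1.491497 - 1 = 0.491497
FV = $2,700.00 * 0.491497 / 0.0689 = $19,260.42

$19,260.42


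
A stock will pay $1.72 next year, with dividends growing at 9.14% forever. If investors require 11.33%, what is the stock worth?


Formula: P = D1 / (r - g)
Spread: r - g = 0.1133 - 0.0914 = 0.0219
Substituting: P = $1.72 / 0.0219
P = $78.54

$78.54


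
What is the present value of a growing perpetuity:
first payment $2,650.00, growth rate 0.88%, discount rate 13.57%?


Formula: PV = C / (r - g)
Spread: r - g = 0.1357 - 0.0088 = 0.1269
Substituting: PV = $2,650.00 / 0.1269
PV = $20,882.58

$20,882.58


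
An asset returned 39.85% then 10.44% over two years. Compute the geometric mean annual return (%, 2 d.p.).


Formula: Geometric mean = ((1+r1)*(1+r2))^(1/2) - 1
Product: (1 + 0.3985) * (1 + 0.1044) = 1.3985 * 1.1044 = 1.544503
Square root: 1.544503^0.5 = 1.242781
Geometric mean = 1.242781 - 1 = 0.242781
As percentage: 24.28%

24.28%


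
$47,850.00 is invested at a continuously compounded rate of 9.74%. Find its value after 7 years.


Formula: FV = P * e^(r*t)
Exponent: r*t = 0.0974 * 7 = 0.6818
e^(0.6818) = 1.977434
FV = $47,850.00 * 1.977434 = $94,620.21

$94,620.21


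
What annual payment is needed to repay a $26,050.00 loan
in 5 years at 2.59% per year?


Formula: PMT = PV * r / (1 - (1+r)^(-n))
Denominator: 1 - (1 + 0.0259)^(-5) = 0.120016
Numerator: $26,050.00 * 0.0259 = 674.695
PMT = 674.695 / 0.120016 = $5,621.72

$5,621.72


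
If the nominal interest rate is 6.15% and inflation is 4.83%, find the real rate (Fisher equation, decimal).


Formula: (1 + r_real) = (1 + r_nom) / (1 + inflation)
Substituting: (1 + r_real) = 1.0615 / 1.0483
(1 + r_real) = 1.012592
r_real = 1.012592 - 1 = 0.012592

0.012592


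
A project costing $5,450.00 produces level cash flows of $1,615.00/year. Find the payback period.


Formula: Payback = investment / annual cash flow
Substituting: Payback = $5,450.00 / $1,615.00
Payback = 3.3746 years

3.3746 years


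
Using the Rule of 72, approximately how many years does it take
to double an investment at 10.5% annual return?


Formula: Years ≈ 72 / r
Substituting: Years ≈ 72 / 10.5
Years ≈ 6.9

6.9 years


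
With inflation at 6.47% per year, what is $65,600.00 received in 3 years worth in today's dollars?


Formula: Real value = nominal / (1 + inflation)^years
Price level: (1 + 0.0647)^3 = 1.206929
Real value = $65,600.00 / 1.206929 = $54,352.82

$54,352.82


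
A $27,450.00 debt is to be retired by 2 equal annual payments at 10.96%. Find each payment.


Formula: PMT = PV * r / (1 - (1+r)^(-n))
Denominator: 1 - (1 + 0.1096)^(-2) = 0.187792
Numerator: $27,450.00 * 0.1096 = 3008.52
PMT = 3008.52 / 0.187792 = $16,020.47

$16,020.47


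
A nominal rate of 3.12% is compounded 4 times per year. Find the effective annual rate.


Formula: EAR = (1 + r/m)^m - 1
Period rate: r/m = 0.0312 / 4 = 0.0078
Compounding: (1 + 0.0078)^4 = 1.031567
EAR = 1.031567 - 1 = 0.031567

0.031567


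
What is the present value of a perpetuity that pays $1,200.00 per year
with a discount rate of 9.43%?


Formula: PV = C / r
Substituting: PV = $1,200.00 / 0.0943
PV = $12,725.34

$12,725.34


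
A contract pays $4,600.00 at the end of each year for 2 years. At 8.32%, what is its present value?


Formula: PV = PMT * (1 - (1+r)^(-n)) / r
Discount factor: (1 + 0.0832)^(-2) = 0.852281
Bracket: 1 - 0.852281 = 0.147719
PV = $4,600.00 * 0.147719 / 0.0832 = $8,167.17

$8,167.17


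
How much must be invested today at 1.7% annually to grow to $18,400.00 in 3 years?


Formula: PV = FV / (1 + r)^n
Substituting: PV = $18,400.00 / (1 + 0.017)^3
Discount factor: (1.017)^3 = 1.051872
PV = $18,400.00 / 1.051872 = $17,492.62

$17,492.62


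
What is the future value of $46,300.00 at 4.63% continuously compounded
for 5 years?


Formula: FV = P * e^(r*t)
Exponent: r*t = 0.0463 * 5 = 0.2315
e^(0.2315) = 1.260489
FV = $46,300.00 * 1.260489 = $58,360.66

$58,360.66


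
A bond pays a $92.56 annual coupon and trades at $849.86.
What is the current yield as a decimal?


Formula: Current yield = annual coupon / price
Substituting: CY = $92.56 / $849.86
CY = 0.108912

0.108912


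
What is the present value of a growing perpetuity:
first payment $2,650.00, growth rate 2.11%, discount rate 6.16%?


Formula: PV = C / (r - g)
Spread: r - g = 0.0616 - 0.0211 = 0.0405
Substituting: PV = $2,650.00 / 0.0405
PV = $65,432.10

$65,432.10


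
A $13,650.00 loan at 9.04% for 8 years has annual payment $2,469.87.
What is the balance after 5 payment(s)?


Formula: Balance = PV*(1+r)^k - PMT*((1+r)^k - 1)/r
Growth: (1 + 0.0904)^5 = 1.541449
Accumulated factor: ((1+r)^k - 1)/r = 5.989482
Balance = $13,650.00 * 1.541449 - $2,469.87 * 5.989482
Balance = $6,247.54

$6,247.54


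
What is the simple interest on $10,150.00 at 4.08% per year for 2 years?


Formula: I = P * r * t
Substituting: I = $10,150.00 * 0.0408 * 2
Step: I = $10,150.00 * 0.0816
I = $828.24

$828.24


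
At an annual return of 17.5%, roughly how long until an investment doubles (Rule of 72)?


Formula: Years ≈ 72 / r
Substituting: Years ≈ 72 / 17.5
Years ≈ 4.1

4.1 years


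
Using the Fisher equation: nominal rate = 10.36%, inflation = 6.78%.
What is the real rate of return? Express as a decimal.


Formula: (1 + r_real) = (1 + r_nom) / (1 + inflation)
Substituting: (1 + r_real) = 1.1036 / 1.0678
(1 + r_real) = 1.033527
r_real = 1.033527 - 1 = 0.033527

0.033527


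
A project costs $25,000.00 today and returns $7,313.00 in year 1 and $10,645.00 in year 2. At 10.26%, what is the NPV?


Formula: NPV = C0 + C1/(1+r) + C2/(1+r)^2
Discount C1: $7,313.00 / (1 + 0.1026) = $6,632.50
Discount C2: $10,645.00 / (1 + 0.1026)^2 = $8,756.08
NPV = -$25,000.00 + $6,632.50 + $8,756.08 = -$9,611.42

-$9,611.42


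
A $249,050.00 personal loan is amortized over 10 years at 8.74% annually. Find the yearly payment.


Formula: PMT = PV * r / (1 - (1+r)^(-n))
Denominator: 1 - (1 + 0.0874)^(-10) = 0.56738
Numerator: $249,050.00 * 0.0874 = 21766.97
PMT = 21766.97 / 0.56738 = $38,364.01

$38,364.01


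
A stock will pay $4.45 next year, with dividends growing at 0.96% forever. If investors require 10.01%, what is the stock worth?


Formula: P = D1 / (r - g)
Spread: r - g = 0.1001 - 0.0096 = 0.0905
Substituting: P = $4.45 / 0.0905
P = $49.17

$49.17


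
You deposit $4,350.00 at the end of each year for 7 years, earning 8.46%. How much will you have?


Formula: FV = PMT * ((1+r)^n - 1) / r
Growth factor: (1 + 0.0846)^7 = 1.765579
Numerator: 1.765579 - 1 = 0.765579
FV = $4,350.00 * 0.765579 / 0.0846 = $39,364.89

$39,364.89


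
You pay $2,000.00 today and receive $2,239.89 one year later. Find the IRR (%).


Formula: IRR = C1/C0 - 1
Substituting: IRR = $2,239.89 / $2,000.00 - 1
Ratio: 1.119945 - 1 = 0.119945
IRR = 11.9945%

11.9945%


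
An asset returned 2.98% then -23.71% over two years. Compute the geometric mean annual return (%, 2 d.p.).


Formula: Geometric mean = ((1+r1)*(1+r2))^(1/2) - 1
Product: (1 + 0.0298) * (1 + -0.2371) = 1.0298 * 0.7629 = 0.785634
Square root: 0.785634^0.5 = 0.88636
Geometric mean = 0.88636 - 1 = -0.11364
As percentage: -11.36%

-11.36%


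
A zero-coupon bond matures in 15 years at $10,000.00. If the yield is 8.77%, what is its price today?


Formula: Price = FV / (1 + r)^n
Substituting: Price = $10,000.00 / (1 + 0.0877)^15
Discount factor: (1.0877)^15 = 3.52888
Price = $10,000.00 / 3.52888 = $2,833.76

$2,833.76


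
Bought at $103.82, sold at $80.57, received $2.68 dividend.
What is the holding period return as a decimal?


Formula: HPR = (P1 - P0 + D) / P0
Gain: $80.57 - $103.82 + $2.68 = -$20.57
HPR = -$20.57 / $103.82 = -0.1981

-0.1981


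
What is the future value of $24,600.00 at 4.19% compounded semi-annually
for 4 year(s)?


Formula: FV = P * (1 + r/m)^(m*t)
Period rate: r/m = 0.0419 / 2 = 0.02095
Total periods: m*t = 2 * 4 = 8
Growth factor: (1 + 0.02095)^8 = 1.180418
FV = $24,600.00 * 1.180418 = $29,038.28

$29,038.28


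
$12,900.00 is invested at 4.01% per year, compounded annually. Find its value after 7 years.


Formula: FV = P * (1 + r)^n
Substituting: FV = $12,900.00 * (1 + 0.0401)^7
Growth factor: (1.0401)^7 = 1.316818
FV = $12,900.00 * 1.316818 = $16,986.95

$16,986.95


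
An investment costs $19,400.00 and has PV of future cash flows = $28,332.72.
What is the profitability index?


Formula: PI = PV(cash flows) / initial investment
Substituting: PI = $28,332.72 / $19,400.00
PI = 1.4604

1.4604


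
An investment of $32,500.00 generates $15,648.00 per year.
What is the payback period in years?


Formula: Payback = investment / annual cash flow
Substituting: Payback = $32,500.00 / $15,648.00
Payback = 2.0769 years

2.0769 years


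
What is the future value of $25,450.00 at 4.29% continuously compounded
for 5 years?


Formula: FV = P * e^(r*t)
Exponent: r*t = 0.0429 * 5 = 0.2145
e^(0.2145) = 1.239242
FV = $25,450.00 * 1.239242 = $31,538.71

$31,538.71


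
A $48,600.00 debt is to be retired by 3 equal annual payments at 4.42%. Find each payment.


Formula: PMT = PV * r / (1 - (1+r)^(-n))
Denominator: 1 - (1 + 0.0442)^(-3) = 0.121688
Numerator: $48,600.00 * 0.0442 = 2148.12
PMT = 2148.12 / 0.121688 = $17,652.72

$17,652.72


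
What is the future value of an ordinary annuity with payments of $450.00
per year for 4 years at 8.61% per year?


Formula: FV = PMT * ((1+r)^n - 1) / r
Growth factor: (1 + 0.0861)^4 = 1.391487
Numerator: 1.391487 - 1 = 0.391487
FV = $450.00 * 0.391487 / 0.0861 = $2,046.10

$2,046.10


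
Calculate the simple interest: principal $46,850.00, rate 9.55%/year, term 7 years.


Formula: I = P * r * t
Substituting: I = $46,850.00 * 0.0955 * 7
Step: I = $46,850.00 * 0.6685
I = $31,319.23

$31,319.23


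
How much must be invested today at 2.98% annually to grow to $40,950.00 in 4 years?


Formula: PV = FV / (1 + r)^n
Substituting: PV = $40,950.00 / (1 + 0.0298)^4
Discount factor: (1.0298)^4 = 1.124635
PV = $40,950.00 / 1.124635 = $36,411.82

$36,411.82


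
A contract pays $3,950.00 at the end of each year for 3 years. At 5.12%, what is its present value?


Formula: PV = PMT * (1 - (1+r)^(-n)) / r
Discount factor: (1 + 0.0512)^(-3) = 0.860883
Bracket: 1 - 0.860883 = 0.139117
PV = $3,950.00 * 0.139117 / 0.0512 = $10,732.69

$10,732.69


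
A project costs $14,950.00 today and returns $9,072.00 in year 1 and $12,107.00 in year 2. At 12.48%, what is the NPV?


Formula: NPV = C0 + C1/(1+r) + C2/(1+r)^2
Discount C1: $9,072.00 / (1 + 0.1248) = $8,065.43
Discount C2: $12,107.00 / (1 + 0.1248)^2 = $9,569.43
NPV = -$14,950.00 + $8,065.43 + $9,569.43 = $2,684.86

$2,684.86


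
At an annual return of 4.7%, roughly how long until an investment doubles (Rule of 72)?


Formula: Years ≈ 72 / r
Substituting: Years ≈ 72 / 4.7
Years ≈ 15.3

15.3 years


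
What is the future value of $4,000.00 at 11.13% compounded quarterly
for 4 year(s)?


Formula: FV = P * (1 + r/m)^(m*t)
Period rate: r/m = 0.1113 / 4 = 0.027825
Total periods: m*t = 4 * 4 = 16
Growth factor: (1 + 0.027825)^16 = 1.551339
FV = $4,000.00 * 1.551339 = $6,205.36

$6,205.36


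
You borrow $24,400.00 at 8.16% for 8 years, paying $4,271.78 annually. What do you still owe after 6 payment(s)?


Formula: Balance = PV*(1+r)^k - PMT*((1+r)^k - 1)/r
Growth: (1 + 0.0816)^6 = 1.601032
Accumulated factor: ((1+r)^k - 1)/r = 7.365591
Balance = $24,400.00 * 1.601032 - $4,271.78 * 7.365591
Balance = $7,601.00

$7,601.00


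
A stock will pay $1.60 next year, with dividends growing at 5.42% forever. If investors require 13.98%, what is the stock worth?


Formula: P = D1 / (r - g)
Spread: r - g = 0.1398 - 0.0542 = 0.0856
Substituting: P = $1.60 / 0.0856
P = $18.69

$18.69


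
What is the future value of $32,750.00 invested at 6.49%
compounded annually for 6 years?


Formula: FV = P * (1 + r)^n
Substituting: FV = $32,750.00 * (1 + 0.0649)^6
Growth factor: (1.0649)^6 = 1.45832
FV = $32,750.00 * 1.45832 = $47,759.99

$47,759.99


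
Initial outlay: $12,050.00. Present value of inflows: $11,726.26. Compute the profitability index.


Formula: PI = PV(cash flows) / initial investment
Substituting: PI = $11,726.26 / $12,050.00
PI = 0.9731

0.9731


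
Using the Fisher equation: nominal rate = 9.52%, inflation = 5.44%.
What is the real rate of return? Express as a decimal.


Formula: (1 + r_real) = (1 + r_nom) / (1 + inflation)
Substituting: (1 + r_real) = 1.0952 / 1.0544
(1 + r_real) = 1.038695
r_real = 1.038695 - 1 = 0.038695

0.038695


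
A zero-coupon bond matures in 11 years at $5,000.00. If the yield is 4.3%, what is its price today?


Formula: Price = FV / (1 + r)^n
Substituting: Price = $5,000.00 / (1 + 0.043)^11
Discount factor: (1.043)^11 = 1.589013
Price = $5,000.00 / 1.589013 = $3,146.61

$3,146.61


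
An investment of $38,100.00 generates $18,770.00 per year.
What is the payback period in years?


Formula: Payback = investment / annual cash flow
Substituting: Payback = $38,100.00 / $18,770.00
Payback = 2.0298 years

2.0298 years


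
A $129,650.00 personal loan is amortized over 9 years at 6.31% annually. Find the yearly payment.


Formula: PMT = PV * r / (1 - (1+r)^(-n))
Denominator: 1 - (1 + 0.0631)^(-9) = 0.423455
Numerator: $129,650.00 * 0.0631 = 8180.915
PMT = 8180.915 / 0.423455 = $19,319.43

$19,319.43


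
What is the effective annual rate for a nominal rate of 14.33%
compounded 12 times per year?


Formula: EAR = (1 + r/m)^m - 1
Period rate: r/m = 0.1433 / 12 = 0.011942
Compounding: (1 + 0.011942)^12 = 1.153097
EAR = 1.153097 - 1 = 0.153097

0.153097


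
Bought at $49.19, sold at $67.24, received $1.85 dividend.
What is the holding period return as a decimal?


Formula: HPR = (P1 - P0 + D) / P0
Gain: $67.24 - $49.19 + $1.85 = $19.90
HPR = $19.90 / $49.19 = 0.4046

0.4046


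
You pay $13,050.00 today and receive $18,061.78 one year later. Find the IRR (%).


Formula: IRR = C1/C0 - 1
Substituting: IRR = $18,061.78 / $13,050.00 - 1
Ratio: 1.384044 - 1 = 0.384044
IRR = 38.4044%

38.4044%


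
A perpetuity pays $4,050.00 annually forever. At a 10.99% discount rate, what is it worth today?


Formula: PV = C / r
Substituting: PV = $4,050.00 / 0.1099
PV = $36,851.68

$36,851.68


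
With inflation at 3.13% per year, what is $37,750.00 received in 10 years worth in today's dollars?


Formula: Real value = nominal / (1 + inflation)^years
Price level: (1 + 0.0313)^10 = 1.360975
Real value = $37,750.00 / 1.360975 = $27,737.47

$27,737.47


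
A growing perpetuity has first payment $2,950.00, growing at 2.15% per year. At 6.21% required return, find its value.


Formula: PV = C / (r - g)
Spread: r - g = 0.0621 - 0.0215 = 0.0406
Substituting: PV = $2,950.00 / 0.0406
PV = $72,660.10

$72,660.10


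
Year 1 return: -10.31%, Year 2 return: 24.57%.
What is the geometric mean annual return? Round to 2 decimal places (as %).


Formula: Geometric mean = ((1+r1)*(1+r2))^(1/2) - 1
Product: (1 + -0.1031) * (1 + 0.2457) = 0.8969 * 1.2457 = 1.117268
Square root: 1.117268^0.5 = 1.057009
Geometric mean = 1.057009 - 1 = 0.057009
As percentage: 5.70%

5.70%


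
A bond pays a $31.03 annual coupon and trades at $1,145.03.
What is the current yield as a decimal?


Formula: Current yield = annual coupon / price
Substituting: CY = $31.03 / $1,145.03
CY = 0.0271

0.0271


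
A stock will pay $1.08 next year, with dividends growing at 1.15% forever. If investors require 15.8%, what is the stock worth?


Formula: P = D1 / (r - g)
Spread: r - g = 0.158 - 0.0115 = 0.1465
Substituting: P = $1.08 / 0.1465
P = $7.37

$7.37


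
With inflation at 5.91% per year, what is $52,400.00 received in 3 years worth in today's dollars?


Formula: Real value = nominal / (1 + inflation)^years
Price level: (1 + 0.0591)^3 = 1.187985
Real value = $52,400.00 / 1.187985 = $44,108.31

$44,108.31


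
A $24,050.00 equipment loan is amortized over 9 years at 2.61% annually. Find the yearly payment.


Formula: PMT = PV * r / (1 - (1+r)^(-n))
Denominator: 1 - (1 + 0.0261)^(-9) = 0.206964
Numerator: $24,050.00 * 0.0261 = 627.705
PMT = 627.705 / 0.206964 = $3,032.92

$3,032.92


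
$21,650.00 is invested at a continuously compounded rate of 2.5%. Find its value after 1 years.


Formula: FV = P * e^(r*t)
Exponent: r*t = 0.025 * 1 = 0.025
e^(0.025) = 1.025315
FV = $21,650.00 * 1.025315 = $22,198.07

$22,198.07


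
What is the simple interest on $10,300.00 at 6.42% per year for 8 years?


Formula: I = P * r * t
Substituting: I = $10,300.00 * 0.0642 * 8
Step: I = $10,300.00 * 0.5136
I = $5,290.08

$5,290.08


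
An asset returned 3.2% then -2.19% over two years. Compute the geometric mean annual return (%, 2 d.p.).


Formula: Geometric mean = ((1+r1)*(1+r2))^(1/2) - 1
Product: (1 + 0.032) * (1 + -0.0219) = 1.032 * 0.9781 = 1.009399
Square root: 1.009399^0.5 = 1.004689
Geometric mean = 1.004689 - 1 = 0.004689
As percentage: 0.47%

0.47%


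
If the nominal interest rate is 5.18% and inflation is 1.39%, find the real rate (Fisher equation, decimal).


Formula: (1 + r_real) = (1 + r_nom) / (1 + inflation)
Substituting: (1 + r_real) = 1.0518 / 1.0139
(1 + r_real) = 1.03738
r_real = 1.03738 - 1 = 0.03738

0.03738


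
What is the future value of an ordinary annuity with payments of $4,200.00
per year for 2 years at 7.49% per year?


Formula: FV = PMT * ((1+r)^n - 1) / r
Growth factor: (1 + 0.0749)^2 = 1.15541
Numerator: 1.15541 - 1 = 0.15541
FV = $4,200.00 * 0.15541 / 0.0749 = $8,714.58

$8,714.58


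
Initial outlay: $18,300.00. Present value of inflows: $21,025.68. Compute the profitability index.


Formula: PI = PV(cash flows) / initial investment
Substituting: PI = $21,025.68 / $18,300.00
PI = 1.1489

1.1489


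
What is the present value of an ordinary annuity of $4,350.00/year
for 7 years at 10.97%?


Formula: PV = PMT * (1 - (1+r)^(-n)) / r
Discount factor: (1 + 0.1097)^(-7) = 0.482571
Bracket: 1 - 0.482571 = 0.517429
PV = $4,350.00 * 0.517429 / 0.1097 = $20,517.94

$20,517.94


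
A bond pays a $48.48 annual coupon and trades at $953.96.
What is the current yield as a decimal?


Formula: Current yield = annual coupon / price
Substituting: CY = $48.48 / $953.96
CY = 0.05082

0.05082


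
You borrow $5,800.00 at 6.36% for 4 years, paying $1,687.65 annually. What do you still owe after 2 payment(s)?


Formula: Balance = PV*(1+r)^k - PMT*((1+r)^k - 1)/r
Growth: (1 + 0.0636)^2 = 1.131245
Accumulated factor: ((1+r)^k - 1)/r = 2.0636
Balance = $5,800.00 * 1.131245 - $1,687.65 * 2.0636
Balance = $3,078.59

$3,078.59


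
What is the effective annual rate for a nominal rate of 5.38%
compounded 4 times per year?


Formula: EAR = (1 + r/m)^m - 1
Period rate: r/m = 0.0538 / 4 = 0.01345
Compounding: (1 + 0.01345)^4 = 1.054895
EAR = 1.054895 - 1 = 0.054895

0.054895


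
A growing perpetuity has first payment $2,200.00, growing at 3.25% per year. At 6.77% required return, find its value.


Formula: PV = C / (r - g)
Spread: r - g = 0.0677 - 0.0325 = 0.0352
Substituting: PV = $2,200.00 / 0.0352
PV = $62,500.00

$62,500.00


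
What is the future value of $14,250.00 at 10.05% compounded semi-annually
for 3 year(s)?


Formula: FV = P * (1 + r/m)^(m*t)
Period rate: r/m = 0.1005 / 2 = 0.05025
Total periods: m*t = 2 * 3 = 6
Growth factor: (1 + 0.05025)^6 = 1.342011
FV = $14,250.00 * 1.342011 = $19,123.66

$19,123.66


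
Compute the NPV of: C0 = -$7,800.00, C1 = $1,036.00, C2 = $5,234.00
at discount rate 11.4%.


Formula: NPV = C0 + C1/(1+r) + C2/(1+r)^2
Discount C1: $1,036.00 / (1 + 0.114) = $929.98
Discount C2: $5,234.00 / (1 + 0.114)^2 = $4,217.58
NPV = -$7,800.00 + $929.98 + $4,217.58 = -$2,652.44

-$2,652.44


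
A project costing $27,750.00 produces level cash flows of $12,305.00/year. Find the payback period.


Formula: Payback = investment / annual cash flow
Substituting: Payback = $27,750.00 / $12,305.00
Payback = 2.2552 years

2.2552 years


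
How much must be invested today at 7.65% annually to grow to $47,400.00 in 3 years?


Formula: PV = FV / (1 + r)^n
Substituting: PV = $47,400.00 / (1 + 0.0765)^3
Discount factor: (1.0765)^3 = 1.247504
PV = $47,400.00 / 1.247504 = $37,995.86

$37,995.86


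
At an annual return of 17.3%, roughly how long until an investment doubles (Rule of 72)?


Formula: Years ≈ 72 / r
Substituting: Years ≈ 72 / 17.3
Years ≈ 4.2

4.2 years


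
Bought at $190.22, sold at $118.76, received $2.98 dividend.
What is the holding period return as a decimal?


Formula: HPR = (P1 - P0 + D) / P0
Gain: $118.76 - $190.22 + $2.98 = -$68.48
HPR = -$68.48 / $190.22 = -0.36

-0.36


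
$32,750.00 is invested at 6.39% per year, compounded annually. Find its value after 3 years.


Formula: FV = P * (1 + r)^n
Substituting: FV = $32,750.00 * (1 + 0.0639)^3
Growth factor: (1.0639)^3 = 1.204211
FV = $32,750.00 * 1.204211 = $39,437.90

$39,437.90


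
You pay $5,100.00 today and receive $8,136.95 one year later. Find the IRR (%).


Formula: IRR = C1/C0 - 1
Substituting: IRR = $8,136.95 / $5,100.00 - 1
Ratio: 1.59548 - 1 = 0.59548
IRR = 59.548%

59.548%


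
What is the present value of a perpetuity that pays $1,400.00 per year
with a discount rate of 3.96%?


Formula: PV = C / r
Substituting: PV = $1,400.00 / 0.0396
PV = $35,353.54

$35,353.54


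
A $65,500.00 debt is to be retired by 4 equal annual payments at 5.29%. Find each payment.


Formula: PMT = PV * r / (1 - (1+r)^(-n))
Denominator: 1 - (1 + 0.0529)^(-4) = 0.186324
Numerator: $65,500.00 * 0.0529 = 3464.95
PMT = 3464.95 / 0.186324 = $18,596.37

$18,596.37


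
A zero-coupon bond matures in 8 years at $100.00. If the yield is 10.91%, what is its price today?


Formula: Price = FV / (1 + r)^n
Substituting: Price = $100.00 / (1 + 0.1091)^8
Discount factor: (1.1091)^8 = 2.289632
Price = $100.00 / 2.289632 = $43.68

$43.68


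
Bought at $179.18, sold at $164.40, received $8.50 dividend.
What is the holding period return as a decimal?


Formula: HPR = (P1 - P0 + D) / P0
Gain: $164.40 - $179.18 + $8.50 = -$6.28
HPR = -$6.28 / $179.18 = -0.035

-0.035


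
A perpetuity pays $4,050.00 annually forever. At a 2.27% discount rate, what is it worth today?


Formula: PV = C / r
Substituting: PV = $4,050.00 / 0.0227
PV = $178,414.10

$178,414.10


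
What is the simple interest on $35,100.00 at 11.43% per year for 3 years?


Formula: I = P * r * t
Substituting: I = $35,100.00 * 0.1143 * 3
Step: I = $35,100.00 * 0.3429
I = $12,035.79

$12,035.79


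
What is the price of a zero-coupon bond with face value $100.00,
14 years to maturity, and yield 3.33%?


Formula: Price = FV / (1 + r)^n
Substituting: Price = $100.00 / (1 + 0.0333)^14
Discount factor: (1.0333)^14 = 1.581867
Price = $100.00 / 1.581867 = $63.22

$63.22


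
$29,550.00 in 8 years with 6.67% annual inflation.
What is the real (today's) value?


Formula: Real value = nominal / (1 + inflation)^years
Price level: (1 + 0.0667)^8 = 1.676248
Real value = $29,550.00 / 1.676248 = $17,628.65

$17,628.65


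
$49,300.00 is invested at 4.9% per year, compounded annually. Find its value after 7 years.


Formula: FV = P * (1 + r)^n
Substituting: FV = $49,300.00 * (1 + 0.049)^7
Growth factor: (1.049)^7 = 1.397747
FV = $49,300.00 * 1.397747 = $68,908.90

$68,908.90


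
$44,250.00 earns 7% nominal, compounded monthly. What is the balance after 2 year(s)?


Formula: FV = P * (1 + r/m)^(m*t)
Period rate: r/m = 0.07 / 12 = 0.005833
Total periods: m*t = 12 * 2 = 24
Growth factor: (1 + 0.005833)^24 = 1.149806
FV = $44,250.00 * 1.149806 = $50,878.92

$50,878.92


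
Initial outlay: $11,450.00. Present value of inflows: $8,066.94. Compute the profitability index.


Formula: PI = PV(cash flows) / initial investment
Substituting: PI = $8,066.94 / $11,450.00
PI = 0.7045

0.7045


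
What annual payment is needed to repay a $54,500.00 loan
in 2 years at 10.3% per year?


Formula: PMT = PV * r / (1 - (1+r)^(-n))
Denominator: 1 - (1 + 0.103)^(-2) = 0.178043
Numerator: $54,500.00 * 0.103 = 5613.5
PMT = 5613.5 / 0.178043 = $31,528.86

$31,528.86


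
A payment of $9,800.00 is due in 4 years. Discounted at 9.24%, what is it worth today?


Formula: PV = FV / (1 + r)^n
Substituting: PV = $9,800.00 / (1 + 0.0924)^4
Discount factor: (1.0924)^4 = 1.424055
PV = $9,800.00 / 1.424055 = $6,881.76

$6,881.76


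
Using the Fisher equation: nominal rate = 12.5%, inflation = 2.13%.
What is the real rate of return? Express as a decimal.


Formula: (1 + r_real) = (1 + r_nom) / (1 + inflation)
Substituting: (1 + r_real) = 1.125 / 1.0213
(1 + r_real) = 1.101537
r_real = 1.101537 - 1 = 0.101537

0.101537


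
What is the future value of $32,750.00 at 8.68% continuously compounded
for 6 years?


Formula: FV = P * e^(r*t)
Exponent: r*t = 0.0868 * 6 = 0.5208
e^(0.5208) = 1.683374
FV = $32,750.00 * 1.683374 = $55,130.49

$55,130.49


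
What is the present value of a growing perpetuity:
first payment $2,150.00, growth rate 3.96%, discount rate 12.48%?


Formula: PV = C / (r - g)
Spread: r - g = 0.1248 - 0.0396 = 0.0852
Substituting: PV = $2,150.00 / 0.0852
PV = $25,234.74

$25,234.74


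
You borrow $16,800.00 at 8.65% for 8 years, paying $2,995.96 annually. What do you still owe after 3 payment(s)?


Formula: Balance = PV*(1+r)^k - PMT*((1+r)^k - 1)/r
Growth: (1 + 0.0865)^3 = 1.282594
Accumulated factor: ((1+r)^k - 1)/r = 3.266982
Balance = $16,800.00 * 1.282594 - $2,995.96 * 3.266982
Balance = $11,759.83

$11,759.83


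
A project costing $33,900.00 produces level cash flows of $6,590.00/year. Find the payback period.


Formula: Payback = investment / annual cash flow
Substituting: Payback = $33,900.00 / $6,590.00
Payback = 5.1442 years

5.1442 years


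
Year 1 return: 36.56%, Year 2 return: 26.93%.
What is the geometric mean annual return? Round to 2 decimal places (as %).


Formula: Geometric mean = ((1+r1)*(1+r2))^(1/2) - 1
Product: (1 + 0.3656) * (1 + 0.2693) = 1.3656 * 1.2693 = 1.733356
Square root: 1.733356^0.5 = 1.31657
Geometric mean = 1.31657 - 1 = 0.31657
As percentage: 31.66%

31.66%


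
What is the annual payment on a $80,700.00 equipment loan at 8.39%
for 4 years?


Formula: PMT = PV * r / (1 - (1+r)^(-n))
Denominator: 1 - (1 + 0.0839)^(-4) = 0.275492
Numerator: $80,700.00 * 0.0839 = 6770.73
PMT = 6770.73 / 0.275492 = $24,576.86

$24,576.86


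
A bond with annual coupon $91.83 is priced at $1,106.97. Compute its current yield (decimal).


Formula: Current yield = annual coupon / price
Substituting: CY = $91.83 / $1,106.97
CY = 0.082956

0.082956


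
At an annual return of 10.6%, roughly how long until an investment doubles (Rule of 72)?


Formula: Years ≈ 72 / r
Substituting: Years ≈ 72 / 10.6
Years ≈ 6.8

6.8 years


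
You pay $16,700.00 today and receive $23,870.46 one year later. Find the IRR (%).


Formula: IRR = C1/C0 - 1
Substituting: IRR = $23,870.46 / $16,700.00 - 1
Ratio: 1.429369 - 1 = 0.429369
IRR = 42.9369%

42.9369%


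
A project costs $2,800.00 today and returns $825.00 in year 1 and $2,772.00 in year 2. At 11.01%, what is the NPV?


Formula: NPV = C0 + C1/(1+r) + C2/(1+r)^2
Discount C1: $825.00 / (1 + 0.1101) = $743.18
Discount C2: $2,772.00 / (1 + 0.1101)^2 = $2,249.41
NPV = -$2,800.00 + $743.18 + $2,249.41 = $192.59

$192.59


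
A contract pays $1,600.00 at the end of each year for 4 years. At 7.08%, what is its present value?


Formula: PV = PMT * (1 - (1+r)^(-n)) / r
Discount factor: (1 + 0.0708)^(-4) = 0.760618
Bracket: 1 - 0.760618 = 0.239382
PV = $1,600.00 * 0.239382 / 0.0708 = $5,409.76

$5,409.76


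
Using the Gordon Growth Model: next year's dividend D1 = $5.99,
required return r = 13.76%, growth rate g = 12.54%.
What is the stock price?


Formula: P = D1 / (r - g)
Spread: r - g = 0.1376 - 0.1254 = 0.0122
Substituting: P = $5.99 / 0.0122
P = $490.98

$490.98


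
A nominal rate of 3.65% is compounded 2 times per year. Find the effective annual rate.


Formula: EAR = (1 + r/m)^m - 1
Period rate: r/m = 0.0365 / 2 = 0.01825
Compounding: (1 + 0.01825)^2 = 1.036833
EAR = 1.036833 - 1 = 0.036833

0.036833


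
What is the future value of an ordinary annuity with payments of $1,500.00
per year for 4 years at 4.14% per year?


Formula: FV = PMT * ((1+r)^n - 1) / r
Growth factor: (1 + 0.0414)^4 = 1.176171
Numerator: 1.176171 - 1 = 0.176171
FV = $1,500.00 * 0.176171 / 0.0414 = $6,382.99

$6,382.99


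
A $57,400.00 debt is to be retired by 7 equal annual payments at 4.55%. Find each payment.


Formula: PMT = PV * r / (1 - (1+r)^(-n))
Denominator: 1 - (1 + 0.0455)^(-7) = 0.267628
Numerator: $57,400.00 * 0.0455 = 2611.7
PMT = 2611.7 / 0.267628 = $9,758.70

$9,758.70


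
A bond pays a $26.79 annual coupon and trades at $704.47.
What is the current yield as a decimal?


Formula: Current yield = annual coupon / price
Substituting: CY = $26.79 / $704.47
CY = 0.038029

0.038029


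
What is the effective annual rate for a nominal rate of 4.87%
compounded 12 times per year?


Formula: EAR = (1 + r/m)^m - 1
Period rate: r/m = 0.0487 / 12 = 0.004058
Compounding: (1 + 0.004058)^12 = 1.049802
EAR = 1.049802 - 1 = 0.049802

0.049802


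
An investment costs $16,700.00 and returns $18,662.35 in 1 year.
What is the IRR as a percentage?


Formula: IRR = C1/C0 - 1
Substituting: IRR = $18,662.35 / $16,700.00 - 1
Ratio: 1.117506 - 1 = 0.117506
IRR = 11.7506%

11.7506%


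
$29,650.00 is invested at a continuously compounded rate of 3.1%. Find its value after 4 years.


Formula: FV = P * e^(r*t)
Exponent: r*t = 0.031 * 4 = 0.124
e^(0.124) = 1.132016
FV = $29,650.00 * 1.132016 = $33,564.27

$33,564.27


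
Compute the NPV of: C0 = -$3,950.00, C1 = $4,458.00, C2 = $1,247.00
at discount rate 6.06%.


Formula: NPV = C0 + C1/(1+r) + C2/(1+r)^2
Discount C1: $4,458.00 / (1 + 0.0606) = $4,203.28
Discount C2: $1,247.00 / (1 + 0.0606)^2 = $1,108.57
NPV = -$3,950.00 + $4,203.28 + $1,108.57 = $1,361.85

$1,361.85


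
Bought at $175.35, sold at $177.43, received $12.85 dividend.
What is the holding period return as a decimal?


Formula: HPR = (P1 - P0 + D) / P0
Gain: $177.43 - $175.35 + $12.85 = $14.93
HPR = $14.93 / $175.35 = 0.0851

0.0851


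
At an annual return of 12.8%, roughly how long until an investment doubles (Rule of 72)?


Formula: Years ≈ 72 / r
Substituting: Years ≈ 72 / 12.8
Years ≈ 5.6

5.6 years


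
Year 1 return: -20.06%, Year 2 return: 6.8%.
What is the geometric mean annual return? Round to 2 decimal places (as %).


Formula: Geometric mean = ((1+r1)*(1+r2))^(1/2) - 1
Product: (1 + -0.2006) * (1 + 0.068) = 0.7994 * 1.068 = 0.853759
Square root: 0.853759^0.5 = 0.923991
Geometric mean = 0.923991 - 1 = -0.076009
As percentage: -7.60%

-7.60%
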